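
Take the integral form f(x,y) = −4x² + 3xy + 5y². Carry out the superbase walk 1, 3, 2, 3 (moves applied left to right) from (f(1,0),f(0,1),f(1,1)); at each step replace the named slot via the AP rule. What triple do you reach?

start (-4,5,4) = (f(1,0),f(0,1),f(1,1))
replace slot 1: 2·(5+4) − (-4) = 22 → (22,5,4)
replace slot 3: 2·(22+5) − 4 = 50 → (22,5,50)
replace slot 2: 2·(22+50) − 5 = 139 → (22,139,50)
replace slot 3: 2·(22+139) − 50 = 272 → (22,139,272)

22,139,272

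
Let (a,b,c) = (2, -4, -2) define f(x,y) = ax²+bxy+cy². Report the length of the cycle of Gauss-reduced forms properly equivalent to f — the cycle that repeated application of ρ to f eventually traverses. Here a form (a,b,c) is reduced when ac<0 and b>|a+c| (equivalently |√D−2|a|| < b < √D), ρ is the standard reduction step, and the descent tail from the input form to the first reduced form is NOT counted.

D = 32, ⌊√D⌋ = 5
descent: ρ → (-2,4,2)  [lands on river]
river: ρ → (2,4,-2)
ρ-cycle length = 2 (tail of 1 descent step not counted)

2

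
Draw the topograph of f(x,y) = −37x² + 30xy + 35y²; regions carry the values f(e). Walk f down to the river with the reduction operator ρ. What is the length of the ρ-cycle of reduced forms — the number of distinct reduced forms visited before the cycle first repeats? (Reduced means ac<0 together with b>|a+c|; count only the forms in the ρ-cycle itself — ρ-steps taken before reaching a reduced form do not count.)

D = 6080, ⌊√D⌋ = 77
river: ρ → (35,40,-32)
river: ρ → (-32,24,43)
river: ρ → (43,62,-13)
river: ρ → (-13,68,28)
river: ρ → (28,44,-37)
river: ρ → (-37,30,35)
ρ-cycle length = 6 (tail of 0 descent steps not counted)

6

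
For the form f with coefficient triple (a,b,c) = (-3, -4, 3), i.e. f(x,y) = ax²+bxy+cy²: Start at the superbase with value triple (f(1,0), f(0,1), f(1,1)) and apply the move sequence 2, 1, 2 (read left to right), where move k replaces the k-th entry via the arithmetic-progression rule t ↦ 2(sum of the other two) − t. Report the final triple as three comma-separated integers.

start (-3,3,-4) = (f(1,0),f(0,1),f(1,1))
replace slot 2: 2·((-3)+(-4)) − 3 = -17 → (-3,-17,-4)
replace slot 1: 2·((-17)+(-4)) − (-3) = -39 → (-39,-17,-4)
replace slot 2: 2·((-39)+(-4)) − (-17) = -69 → (-39,-69,-4)

-39,-69,-4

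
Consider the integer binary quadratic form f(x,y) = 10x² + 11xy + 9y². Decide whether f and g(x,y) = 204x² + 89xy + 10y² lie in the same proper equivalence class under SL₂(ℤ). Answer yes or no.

D₁ = -239, D₂ = -239
f: translate: b→-9 (≡11 mod 20), so (10,11,9)→(10,-9,8)
f: flip: (10,-9,8)→(8,9,10)
f: translate: b→-7 (≡9 mod 16), so (8,9,10)→(8,-7,9)
f: reduced (well bottom): (8,-7,9) with a≤c, −a<b≤a
g: flip: (204,89,10)→(10,-89,204)
g: translate: b→-9 (≡-89 mod 20), so (10,-89,204)→(10,-9,8)
g: flip: (10,-9,8)→(8,9,10)
g: translate: b→-7 (≡9 mod 16), so (8,9,10)→(8,-7,9)
g: reduced (well bottom): (8,-7,9) with a≤c, −a<b≤a
reduced forms (8, -7, 9) vs (8, -7, 9) ⇒ equivalent

yes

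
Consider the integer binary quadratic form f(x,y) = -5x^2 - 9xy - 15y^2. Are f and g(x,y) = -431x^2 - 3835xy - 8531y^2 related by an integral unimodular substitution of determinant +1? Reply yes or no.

D₁ = -219, D₂ = -219
f is negative-definite; reduce −f:
−f: translate: b→-1 (≡9 mod 10), so (5,9,15)→(5,-1,11)
−f: reduced (well bottom): (5,-1,11) with a≤c, −a<b≤a
flip sign back: reduced form of f is (-5,1,-11)
g is negative-definite; reduce −g:
−g: translate: b→387 (≡3835 mod 862), so (431,3835,8531)→(431,387,87)
−g: flip: (431,387,87)→(87,-387,431)
−g: translate: b→-39 (≡-387 mod 174), so (87,-387,431)→(87,-39,5)
−g: flip: (87,-39,5)→(5,39,87)
−g: translate: b→-1 (≡39 mod 10), so (5,39,87)→(5,-1,11)
−g: reduced (well bottom): (5,-1,11) with a≤c, −a<b≤a
flip sign back: reduced form of g is (-5,1,-11)
reduced forms (-5, 1, -11) vs (-5, 1, -11) ⇒ equivalent

yes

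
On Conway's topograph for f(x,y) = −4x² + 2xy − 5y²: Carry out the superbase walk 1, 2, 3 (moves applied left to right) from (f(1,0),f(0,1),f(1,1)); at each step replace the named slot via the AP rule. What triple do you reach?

start (-4,-5,-7) = (f(1,0),f(0,1),f(1,1))
replace slot 1: 2·((-5)+(-7)) − (-4) = -20 → (-20,-5,-7)
replace slot 2: 2·((-20)+(-7)) − (-5) = -49 → (-20,-49,-7)
replace slot 3: 2·((-20)+(-49)) − (-7) = -131 → (-20,-49,-131)

-20,-49,-131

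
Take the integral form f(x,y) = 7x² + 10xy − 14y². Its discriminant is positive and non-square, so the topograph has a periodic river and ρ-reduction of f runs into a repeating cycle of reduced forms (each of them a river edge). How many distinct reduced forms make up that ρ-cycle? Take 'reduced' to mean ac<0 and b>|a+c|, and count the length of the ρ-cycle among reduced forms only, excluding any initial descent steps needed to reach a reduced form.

D = 492, ⌊√D⌋ = 22
river: ρ → (-14,18,3)
river: ρ → (3,18,-14)
river: ρ → (-14,10,7)
river: ρ → (7,18,-6)
river: ρ → (-6,18,7)
river: ρ → (7,10,-14)
ρ-cycle length = 6 (tail of 0 descent steps not counted)

6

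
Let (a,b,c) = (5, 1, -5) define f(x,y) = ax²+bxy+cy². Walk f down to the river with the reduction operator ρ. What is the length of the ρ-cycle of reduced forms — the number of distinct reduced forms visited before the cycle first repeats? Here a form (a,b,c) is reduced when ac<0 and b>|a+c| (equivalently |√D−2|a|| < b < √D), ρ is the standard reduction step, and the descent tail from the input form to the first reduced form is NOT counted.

D = 101, ⌊√D⌋ = 10
river: ρ → (-5,9,1)
river: ρ → (1,9,-5)
river: ρ → (-5,1,5)
river: ρ → (5,9,-1)
river: ρ → (-1,9,5)
river: ρ → (5,1,-5)
ρ-cycle length = 6 (tail of 0 descent steps not counted)

6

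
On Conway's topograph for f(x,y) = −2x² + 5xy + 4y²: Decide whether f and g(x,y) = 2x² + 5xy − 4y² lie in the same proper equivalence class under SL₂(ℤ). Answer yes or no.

D₁ = 57, D₂ = 57
river cycle of f (length 6): (4, 3, -3), (-3, 3, 4), (4, 5, -2), (-2, 7, 1), (1, 7, -2), (-2, 5, 4)
river cycle of g (length 6): (-4, 3, 3), (3, 3, -4), (-4, 5, 2), (2, 7, -1), (-1, 7, 2), (2, 5, -4)
cycles differ ⇒ inequivalent

no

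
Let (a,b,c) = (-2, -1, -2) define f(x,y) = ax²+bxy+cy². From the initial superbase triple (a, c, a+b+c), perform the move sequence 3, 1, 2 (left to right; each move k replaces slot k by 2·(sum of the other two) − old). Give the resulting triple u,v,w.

start (-2,-2,-5) = (f(1,0),f(0,1),f(1,1))
replace slot 3: 2·((-2)+(-2)) − (-5) = -3 → (-2,-2,-3)
replace slot 1: 2·((-2)+(-3)) − (-2) = -8 → (-8,-2,-3)
replace slot 2: 2·((-8)+(-3)) − (-2) = -20 → (-8,-20,-3)

-8,-20,-3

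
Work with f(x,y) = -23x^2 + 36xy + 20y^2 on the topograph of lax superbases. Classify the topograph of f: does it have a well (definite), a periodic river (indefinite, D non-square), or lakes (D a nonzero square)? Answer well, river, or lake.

D = b²−4ac = 36² − 4·(-23)·20 = 3136
D = 56² is a perfect square ⇒ form factors over ℤ ⇒ lakes

lake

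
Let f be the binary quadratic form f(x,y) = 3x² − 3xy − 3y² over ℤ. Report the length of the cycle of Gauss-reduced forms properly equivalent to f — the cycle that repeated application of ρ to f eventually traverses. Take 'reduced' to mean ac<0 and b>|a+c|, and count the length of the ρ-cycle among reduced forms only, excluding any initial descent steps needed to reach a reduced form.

D = 45, ⌊√D⌋ = 6
descent: ρ → (-3,3,3)  [lands on river]
river: ρ → (3,3,-3)
ρ-cycle length = 2 (tail of 1 descent step not counted)

2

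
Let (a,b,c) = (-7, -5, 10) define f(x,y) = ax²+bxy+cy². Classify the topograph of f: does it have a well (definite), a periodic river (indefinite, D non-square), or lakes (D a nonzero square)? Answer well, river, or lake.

D = b²−4ac = (-5)² − 4·(-7)·10 = 305
D > 0 non-square ⇒ indefinite ⇒ periodic river

river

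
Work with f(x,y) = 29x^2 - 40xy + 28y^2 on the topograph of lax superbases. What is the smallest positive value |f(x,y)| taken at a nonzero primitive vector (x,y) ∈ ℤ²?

translate: b→18 (≡-40 mod 58), so (29,-40,28)→(29,18,17)
flip: (29,18,17)→(17,-18,29)
translate: b→16 (≡-18 mod 34), so (17,-18,29)→(17,16,28)
reduced (well bottom): (17,16,28) with a≤c, −a<b≤a
well minimum = a = 17

17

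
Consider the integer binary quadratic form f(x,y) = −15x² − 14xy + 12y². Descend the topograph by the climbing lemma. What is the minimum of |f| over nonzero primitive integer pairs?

descent: ρ → (12,14,-15)  [lands on river]
river: ρ → (-15,16,11)
river: ρ → (11,28,-3)
river: ρ → (-3,26,20)
river: ρ → (20,14,-9)
river: ρ → (-9,22,12)
river: ρ → (12,26,-5)
river: ρ → (-5,24,17)
river: ρ → (17,10,-12)
river: ρ → (-12,14,15)
river: ρ → (15,16,-11)
river: ρ → (-11,28,3)
river: ρ → (3,26,-20)
river: ρ → (-20,14,9)
river: ρ → (9,22,-12)
river: ρ → (-12,26,5)
river: ρ → (5,24,-17)
river: ρ → (-17,10,12)
closes: descent 1, river 18
min |a| on river = 3

3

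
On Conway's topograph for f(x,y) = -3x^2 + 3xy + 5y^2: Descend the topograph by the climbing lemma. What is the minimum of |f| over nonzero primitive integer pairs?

river: ρ → (5,7,-1)
river: ρ → (-1,7,5)
river: ρ → (5,3,-3)
river: ρ → (-3,3,5)
closes: descent 0, river 4
min |a| on river = 1

1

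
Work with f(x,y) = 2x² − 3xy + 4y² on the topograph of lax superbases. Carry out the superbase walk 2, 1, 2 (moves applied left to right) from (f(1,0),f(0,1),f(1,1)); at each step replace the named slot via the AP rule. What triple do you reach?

start (2,4,3) = (f(1,0),f(0,1),f(1,1))
replace slot 2: 2·(2+3) − 4 = 6 → (2,6,3)
replace slot 1: 2·(6+3) − 2 = 16 → (16,6,3)
replace slot 2: 2·(16+3) − 6 = 32 → (16,32,3)

16,32,3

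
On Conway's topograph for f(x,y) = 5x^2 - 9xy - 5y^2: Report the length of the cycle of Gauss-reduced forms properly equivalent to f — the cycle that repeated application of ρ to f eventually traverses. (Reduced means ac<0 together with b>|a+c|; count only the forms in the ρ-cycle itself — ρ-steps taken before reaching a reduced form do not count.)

D = 181, ⌊√D⌋ = 13
descent: ρ → (-5,9,5)  [lands on river]
river: ρ → (5,11,-3)
river: ρ → (-3,13,1)
river: ρ → (1,13,-3)
river: ρ → (-3,11,5)
river: ρ → (5,9,-5)
river: ρ → (-5,11,3)
river: ρ → (3,13,-1)
river: ρ → (-1,13,3)
river: ρ → (3,11,-5)
ρ-cycle length = 10 (tail of 1 descent step not counted)

10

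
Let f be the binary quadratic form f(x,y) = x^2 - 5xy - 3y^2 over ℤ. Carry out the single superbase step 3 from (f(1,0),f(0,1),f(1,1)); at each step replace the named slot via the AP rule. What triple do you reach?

start (1,-3,-7) = (f(1,0),f(0,1),f(1,1))
replace slot 3: 2·(1+(-3)) − (-7) = 3 → (1,-3,3)

1,-3,3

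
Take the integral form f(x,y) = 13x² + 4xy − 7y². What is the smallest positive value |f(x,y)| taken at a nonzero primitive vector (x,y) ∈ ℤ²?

descent: ρ → (-7,10,10)  [lands on river]
river: ρ → (10,10,-7)
river: ρ → (-7,18,2)
river: ρ → (2,18,-7)
closes: descent 1, river 4
min |a| on river = 2

2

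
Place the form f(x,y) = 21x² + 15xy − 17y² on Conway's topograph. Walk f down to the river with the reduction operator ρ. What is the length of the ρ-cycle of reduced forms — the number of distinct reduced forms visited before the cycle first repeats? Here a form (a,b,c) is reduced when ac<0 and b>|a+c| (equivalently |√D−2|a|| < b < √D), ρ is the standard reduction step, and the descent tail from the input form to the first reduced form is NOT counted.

D = 1653, ⌊√D⌋ = 40
river: ρ → (-17,19,19)
river: ρ → (19,19,-17)
river: ρ → (-17,15,21)
river: ρ → (21,27,-11)
river: ρ → (-11,39,3)
river: ρ → (3,39,-11)
river: ρ → (-11,27,21)
river: ρ → (21,15,-17)
ρ-cycle length = 8 (tail of 0 descent steps not counted)

8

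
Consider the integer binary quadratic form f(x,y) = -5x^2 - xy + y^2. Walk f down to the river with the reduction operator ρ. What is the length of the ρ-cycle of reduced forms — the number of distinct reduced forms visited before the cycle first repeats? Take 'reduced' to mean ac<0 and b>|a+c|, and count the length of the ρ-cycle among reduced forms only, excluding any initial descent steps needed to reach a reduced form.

D = 21, ⌊√D⌋ = 4
descent: ρ → (1,3,-3)  [lands on river]
river: ρ → (-3,3,1)
ρ-cycle length = 2 (tail of 1 descent step not counted)

2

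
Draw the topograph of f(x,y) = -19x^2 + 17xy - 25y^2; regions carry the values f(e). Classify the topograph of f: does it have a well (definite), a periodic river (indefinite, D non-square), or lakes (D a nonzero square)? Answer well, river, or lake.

D = b²−4ac = 17² − 4·(-19)·(-25) = -1611
D < 0 ⇒ definite ⇒ every region one sign ⇒ single well

well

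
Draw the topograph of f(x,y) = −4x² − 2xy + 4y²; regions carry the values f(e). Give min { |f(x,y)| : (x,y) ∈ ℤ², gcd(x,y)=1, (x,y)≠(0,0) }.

descent: ρ → (4,2,-4)  [lands on river]
river: ρ → (-4,6,2)
river: ρ → (2,6,-4)
river: ρ → (-4,2,4)
river: ρ → (4,6,-2)
river: ρ → (-2,6,4)
closes: descent 1, river 6
min |a| on river = 2

2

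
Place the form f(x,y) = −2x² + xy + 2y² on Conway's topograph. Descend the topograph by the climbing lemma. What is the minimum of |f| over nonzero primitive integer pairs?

river: ρ → (2,3,-1)
river: ρ → (-1,3,2)
river: ρ → (2,1,-2)
river: ρ → (-2,3,1)
river: ρ → (1,3,-2)
river: ρ → (-2,1,2)
closes: descent 0, river 6
min |a| on river = 1

1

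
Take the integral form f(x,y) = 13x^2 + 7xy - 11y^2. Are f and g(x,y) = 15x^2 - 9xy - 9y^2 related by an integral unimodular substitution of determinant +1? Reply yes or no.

D₁ = 621, D₂ = 621
river cycle of f (length 4): (-11, 15, 9), (9, 21, -5), (-5, 19, 13), (13, 7, -11)
river cycle of g (length 4): (-9, 9, 15), (15, 21, -3), (-3, 21, 15), (15, 9, -9)
cycles differ ⇒ inequivalent

no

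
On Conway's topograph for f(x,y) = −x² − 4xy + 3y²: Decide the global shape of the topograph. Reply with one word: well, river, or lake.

D = b²−4ac = (-4)² − 4·(-1)·3 = 28
D > 0 non-square ⇒ indefinite ⇒ periodic river

river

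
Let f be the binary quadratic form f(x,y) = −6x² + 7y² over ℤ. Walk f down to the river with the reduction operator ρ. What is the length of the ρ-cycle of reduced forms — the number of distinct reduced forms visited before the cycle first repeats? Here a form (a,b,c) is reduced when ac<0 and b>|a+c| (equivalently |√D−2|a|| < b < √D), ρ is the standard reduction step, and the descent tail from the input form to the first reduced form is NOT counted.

D = 168, ⌊√D⌋ = 12
descent: ρ → (7,0,-6)
descent: ρ → (-6,12,1)  [lands on river]
river: ρ → (1,12,-6)
ρ-cycle length = 2 (tail of 2 descent steps not counted)

2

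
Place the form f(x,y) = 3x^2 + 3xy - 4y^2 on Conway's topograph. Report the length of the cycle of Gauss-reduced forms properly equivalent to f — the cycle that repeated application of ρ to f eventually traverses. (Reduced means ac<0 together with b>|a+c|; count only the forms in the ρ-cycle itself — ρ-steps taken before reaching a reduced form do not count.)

D = 57, ⌊√D⌋ = 7
river: ρ → (-4,5,2)
river: ρ → (2,7,-1)
river: ρ → (-1,7,2)
river: ρ → (2,5,-4)
river: ρ → (-4,3,3)
river: ρ → (3,3,-4)
ρ-cycle length = 6 (tail of 0 descent steps not counted)

6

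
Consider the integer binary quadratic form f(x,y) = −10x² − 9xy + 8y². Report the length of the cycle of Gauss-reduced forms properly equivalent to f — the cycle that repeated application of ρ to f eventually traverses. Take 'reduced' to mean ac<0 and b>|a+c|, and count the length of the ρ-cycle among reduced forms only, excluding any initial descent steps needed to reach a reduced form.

D = 401, ⌊√D⌋ = 20
descent: ρ → (8,9,-10)  [lands on river]
river: ρ → (-10,11,7)
river: ρ → (7,17,-4)
river: ρ → (-4,15,11)
river: ρ → (11,7,-8)
river: ρ → (-8,9,10)
river: ρ → (10,11,-7)
river: ρ → (-7,17,4)
river: ρ → (4,15,-11)
river: ρ → (-11,7,8)
ρ-cycle length = 10 (tail of 1 descent step not counted)

10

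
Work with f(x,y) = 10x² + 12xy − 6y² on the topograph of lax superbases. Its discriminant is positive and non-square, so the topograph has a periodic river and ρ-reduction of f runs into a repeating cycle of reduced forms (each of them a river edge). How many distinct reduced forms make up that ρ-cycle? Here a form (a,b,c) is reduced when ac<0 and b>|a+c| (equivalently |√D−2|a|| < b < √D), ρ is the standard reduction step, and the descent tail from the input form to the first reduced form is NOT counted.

D = 384, ⌊√D⌋ = 19
river: ρ → (-6,12,10)
river: ρ → (10,8,-8)
river: ρ → (-8,8,10)
river: ρ → (10,12,-6)
ρ-cycle length = 4 (tail of 0 descent steps not counted)

4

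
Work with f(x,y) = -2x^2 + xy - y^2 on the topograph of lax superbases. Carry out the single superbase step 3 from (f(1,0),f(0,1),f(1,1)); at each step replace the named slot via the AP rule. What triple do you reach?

start (-2,-1,-2) = (f(1,0),f(0,1),f(1,1))
replace slot 3: 2·((-2)+(-1)) − (-2) = -4 → (-2,-1,-4)

-2,-1,-4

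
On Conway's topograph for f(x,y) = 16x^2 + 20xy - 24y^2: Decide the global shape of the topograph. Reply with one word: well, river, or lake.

D = b²−4ac = 20² − 4·16·(-24) = 1936
D = 44² is a perfect square ⇒ form factors over ℤ ⇒ lakes

lake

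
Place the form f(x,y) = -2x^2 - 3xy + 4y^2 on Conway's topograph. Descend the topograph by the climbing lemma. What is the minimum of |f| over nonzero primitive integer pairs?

descent: ρ → (4,3,-2)  [lands on river]
river: ρ → (-2,5,2)
river: ρ → (2,3,-4)
river: ρ → (-4,5,1)
river: ρ → (1,5,-4)
river: ρ → (-4,3,2)
river: ρ → (2,5,-2)
river: ρ → (-2,3,4)
river: ρ → (4,5,-1)
river: ρ → (-1,5,4)
closes: descent 1, river 10
min |a| on river = 1

1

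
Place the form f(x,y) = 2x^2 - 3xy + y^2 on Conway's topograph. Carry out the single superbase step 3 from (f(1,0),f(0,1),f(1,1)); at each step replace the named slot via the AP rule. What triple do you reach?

start (2,1,0) = (f(1,0),f(0,1),f(1,1))
replace slot 3: 2·(2+1) − 0 = 6 → (2,1,6)

2,1,6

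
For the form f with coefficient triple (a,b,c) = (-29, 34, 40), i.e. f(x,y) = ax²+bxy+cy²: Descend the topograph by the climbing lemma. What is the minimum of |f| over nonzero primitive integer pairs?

river: ρ → (40,46,-23)
river: ρ → (-23,46,40)
river: ρ → (40,34,-29)
river: ρ → (-29,24,45)
river: ρ → (45,66,-8)
river: ρ → (-8,62,61)
river: ρ → (61,60,-9)
river: ρ → (-9,66,40)
river: ρ → (40,14,-35)
river: ρ → (-35,56,19)
river: ρ → (19,58,-32)
river: ρ → (-32,70,7)
river: ρ → (7,70,-32)
river: ρ → (-32,58,19)
river: ρ → (19,56,-35)
river: ρ → (-35,14,40)
river: ρ → (40,66,-9)
river: ρ → (-9,60,61)
river: ρ → (61,62,-8)
river: ρ → (-8,66,45)
river: ρ → (45,24,-29)
river: ρ → (-29,34,40)
closes: descent 0, river 22
min |a| on river = 7

7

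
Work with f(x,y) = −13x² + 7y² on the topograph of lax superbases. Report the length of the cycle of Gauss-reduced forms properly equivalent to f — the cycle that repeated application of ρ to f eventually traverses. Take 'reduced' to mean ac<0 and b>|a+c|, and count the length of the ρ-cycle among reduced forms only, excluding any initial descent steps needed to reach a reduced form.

D = 364, ⌊√D⌋ = 19
descent: ρ → (7,14,-6)  [lands on river]
river: ρ → (-6,10,11)
river: ρ → (11,12,-5)
river: ρ → (-5,18,2)
river: ρ → (2,18,-5)
river: ρ → (-5,12,11)
river: ρ → (11,10,-6)
river: ρ → (-6,14,7)
ρ-cycle length = 8 (tail of 1 descent step not counted)

8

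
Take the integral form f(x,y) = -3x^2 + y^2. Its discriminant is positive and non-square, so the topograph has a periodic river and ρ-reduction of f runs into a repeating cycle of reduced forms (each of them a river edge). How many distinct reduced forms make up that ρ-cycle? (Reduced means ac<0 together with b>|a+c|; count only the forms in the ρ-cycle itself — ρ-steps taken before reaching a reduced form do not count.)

D = 12, ⌊√D⌋ = 3
descent: ρ → (1,2,-2)  [lands on river]
river: ρ → (-2,2,1)
ρ-cycle length = 2 (tail of 1 descent step not counted)

2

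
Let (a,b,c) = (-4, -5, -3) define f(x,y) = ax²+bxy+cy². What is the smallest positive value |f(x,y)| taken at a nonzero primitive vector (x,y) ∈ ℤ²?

translate: b→-3 (≡5 mod 8), so (4,5,3)→(4,-3,2)
flip: (4,-3,2)→(2,3,4)
translate: b→-1 (≡3 mod 4), so (2,3,4)→(2,-1,3)
reduced (well bottom): (2,-1,3) with a≤c, −a<b≤a
well minimum |f| = |-2| = 2 (negative-definite)

2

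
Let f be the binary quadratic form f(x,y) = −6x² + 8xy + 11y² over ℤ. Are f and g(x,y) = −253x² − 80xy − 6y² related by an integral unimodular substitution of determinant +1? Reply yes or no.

D₁ = 328, D₂ = 328
river cycle of f (length 6): (11, 14, -3), (-3, 16, 6), (6, 8, -11), (-11, 14, 3), (3, 16, -6), (-6, 8, 11)
river cycle of g (length 6): (-6, 8, 11), (11, 14, -3), (-3, 16, 6), (6, 8, -11), (-11, 14, 3), (3, 16, -6)
cycles coincide ⇒ equivalent

yes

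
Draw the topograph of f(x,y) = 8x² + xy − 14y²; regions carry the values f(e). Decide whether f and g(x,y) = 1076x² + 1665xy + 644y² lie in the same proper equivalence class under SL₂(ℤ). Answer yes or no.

D₁ = 449, D₂ = 449
river cycle of f (length 38): (8, 17, -5), (-5, 13, 14), (14, 15, -4), (-4, 17, 10), (10, 3, -11), (-11, 19, 2), (2, 21, -1), (-1, 21, 2), (2, 19, -11), (-11, 3, 10), … (28 more)
river cycle of g (length 38): (8, 17, -5), (-5, 13, 14), (14, 15, -4), (-4, 17, 10), (10, 3, -11), (-11, 19, 2), (2, 21, -1), (-1, 21, 2), (2, 19, -11), (-11, 3, 10), … (28 more)
cycles coincide ⇒ equivalent

yes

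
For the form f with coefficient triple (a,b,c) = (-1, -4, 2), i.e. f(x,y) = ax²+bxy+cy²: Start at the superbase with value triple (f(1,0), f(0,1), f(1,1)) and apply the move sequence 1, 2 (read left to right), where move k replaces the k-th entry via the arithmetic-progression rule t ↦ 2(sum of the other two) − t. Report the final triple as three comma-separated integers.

start (-1,2,-3) = (f(1,0),f(0,1),f(1,1))
replace slot 1: 2·(2+(-3)) − (-1) = -1 → (-1,2,-3)
replace slot 2: 2·((-1)+(-3)) − 2 = -10 → (-1,-10,-3)

-1,-10,-3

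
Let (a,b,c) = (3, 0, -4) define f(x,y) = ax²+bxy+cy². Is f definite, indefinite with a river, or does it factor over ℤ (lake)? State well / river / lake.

D = b²−4ac = 0² − 4·3·(-4) = 48
D > 0 non-square ⇒ indefinite ⇒ periodic river

river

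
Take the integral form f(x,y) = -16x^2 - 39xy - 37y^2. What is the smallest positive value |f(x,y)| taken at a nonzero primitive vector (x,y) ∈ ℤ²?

translate: b→7 (≡39 mod 32), so (16,39,37)→(16,7,14)
flip: (16,7,14)→(14,-7,16)
reduced (well bottom): (14,-7,16) with a≤c, −a<b≤a
well minimum |f| = |-14| = 14 (negative-definite)

14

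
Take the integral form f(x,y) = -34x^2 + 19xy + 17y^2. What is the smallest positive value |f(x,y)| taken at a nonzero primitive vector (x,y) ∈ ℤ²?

river: ρ → (17,49,-4)
river: ρ → (-4,47,29)
river: ρ → (29,11,-22)
river: ρ → (-22,33,18)
river: ρ → (18,39,-16)
river: ρ → (-16,25,32)
river: ρ → (32,39,-9)
river: ρ → (-9,51,2)
river: ρ → (2,49,-34)
river: ρ → (-34,19,17)
closes: descent 0, river 10
min |a| on river = 2

2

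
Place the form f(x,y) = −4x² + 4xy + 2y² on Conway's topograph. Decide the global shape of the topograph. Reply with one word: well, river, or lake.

D = b²−4ac = 4² − 4·(-4)·2 = 48
D > 0 non-square ⇒ indefinite ⇒ periodic river

river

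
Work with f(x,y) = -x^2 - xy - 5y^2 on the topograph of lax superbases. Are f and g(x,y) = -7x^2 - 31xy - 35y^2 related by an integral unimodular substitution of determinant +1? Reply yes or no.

D₁ = -19, D₂ = -19
f is negative-definite; reduce −f:
−f: reduced (well bottom): (1,1,5) with a≤c, −a<b≤a
flip sign back: reduced form of f is (-1,-1,-5)
g is negative-definite; reduce −g:
−g: translate: b→3 (≡31 mod 14), so (7,31,35)→(7,3,1)
−g: flip: (7,3,1)→(1,-3,7)
−g: translate: b→1 (≡-3 mod 2), so (1,-3,7)→(1,1,5)
−g: reduced (well bottom): (1,1,5) with a≤c, −a<b≤a
flip sign back: reduced form of g is (-1,-1,-5)
reduced forms (-1, -1, -5) vs (-1, -1, -5) ⇒ equivalent

yes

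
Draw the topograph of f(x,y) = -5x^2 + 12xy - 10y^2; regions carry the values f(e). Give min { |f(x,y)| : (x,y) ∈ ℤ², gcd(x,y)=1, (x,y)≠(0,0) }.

translate: b→-2 (≡-12 mod 10), so (5,-12,10)→(5,-2,3)
flip: (5,-2,3)→(3,2,5)
reduced (well bottom): (3,2,5) with a≤c, −a<b≤a
well minimum |f| = |-3| = 3 (negative-definite)

3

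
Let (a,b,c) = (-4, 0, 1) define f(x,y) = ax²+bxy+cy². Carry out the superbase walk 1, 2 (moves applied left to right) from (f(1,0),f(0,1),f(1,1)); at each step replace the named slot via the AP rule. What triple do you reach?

start (-4,1,-3) = (f(1,0),f(0,1),f(1,1))
replace slot 1: 2·(1+(-3)) − (-4) = 0 → (0,1,-3)
replace slot 2: 2·(0+(-3)) − 1 = -7 → (0,-7,-3)

0,-7,-3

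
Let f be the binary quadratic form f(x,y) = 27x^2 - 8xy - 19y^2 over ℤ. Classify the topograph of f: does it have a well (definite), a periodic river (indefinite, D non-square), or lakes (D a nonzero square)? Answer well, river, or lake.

D = b²−4ac = (-8)² − 4·27·(-19) = 2116
D = 46² is a perfect square ⇒ form factors over ℤ ⇒ lakes

lake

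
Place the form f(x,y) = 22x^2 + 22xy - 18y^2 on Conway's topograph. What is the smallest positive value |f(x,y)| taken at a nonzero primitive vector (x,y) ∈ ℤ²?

river: ρ → (-18,14,26)
river: ρ → (26,38,-6)
river: ρ → (-6,34,38)
river: ρ → (38,42,-2)
river: ρ → (-2,42,38)
river: ρ → (38,34,-6)
river: ρ → (-6,38,26)
river: ρ → (26,14,-18)
river: ρ → (-18,22,22)
river: ρ → (22,22,-18)
closes: descent 0, river 10
min |a| on river = 2

2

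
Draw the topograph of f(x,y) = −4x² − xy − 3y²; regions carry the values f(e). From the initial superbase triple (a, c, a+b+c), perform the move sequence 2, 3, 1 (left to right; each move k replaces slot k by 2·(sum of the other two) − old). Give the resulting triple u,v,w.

start (-4,-3,-8) = (f(1,0),f(0,1),f(1,1))
replace slot 2: 2·((-4)+(-8)) − (-3) = -21 → (-4,-21,-8)
replace slot 3: 2·((-4)+(-21)) − (-8) = -42 → (-4,-21,-42)
replace slot 1: 2·((-21)+(-42)) − (-4) = -122 → (-122,-21,-42)

-122,-21,-42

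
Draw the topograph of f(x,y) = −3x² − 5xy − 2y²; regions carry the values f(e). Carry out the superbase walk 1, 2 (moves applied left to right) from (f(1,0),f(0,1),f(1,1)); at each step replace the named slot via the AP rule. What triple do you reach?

start (-3,-2,-10) = (f(1,0),f(0,1),f(1,1))
replace slot 1: 2·((-2)+(-10)) − (-3) = -21 → (-21,-2,-10)
replace slot 2: 2·((-21)+(-10)) − (-2) = -60 → (-21,-60,-10)

-21,-60,-10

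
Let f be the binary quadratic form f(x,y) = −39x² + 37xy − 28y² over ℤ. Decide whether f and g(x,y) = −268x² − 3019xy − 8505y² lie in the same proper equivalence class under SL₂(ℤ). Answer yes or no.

D₁ = -2999, D₂ = -2999
f is negative-definite; reduce −f:
−f: flip: (39,-37,28)→(28,37,39)
−f: translate: b→-19 (≡37 mod 56), so (28,37,39)→(28,-19,30)
−f: reduced (well bottom): (28,-19,30) with a≤c, −a<b≤a
flip sign back: reduced form of f is (-28,19,-30)
g is negative-definite; reduce −g:
−g: translate: b→-197 (≡3019 mod 536), so (268,3019,8505)→(268,-197,39)
−g: flip: (268,-197,39)→(39,197,268)
−g: translate: b→-37 (≡197 mod 78), so (39,197,268)→(39,-37,28)
−g: flip: (39,-37,28)→(28,37,39)
−g: translate: b→-19 (≡37 mod 56), so (28,37,39)→(28,-19,30)
−g: reduced (well bottom): (28,-19,30) with a≤c, −a<b≤a
flip sign back: reduced form of g is (-28,19,-30)
reduced forms (-28, 19, -30) vs (-28, 19, -30) ⇒ equivalent

yes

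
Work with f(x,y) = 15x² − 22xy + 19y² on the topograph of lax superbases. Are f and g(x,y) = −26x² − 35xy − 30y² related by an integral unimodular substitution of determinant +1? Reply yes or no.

D₁ = -656, D₂ = -1895
discriminants differ ⇒ not SL₂(ℤ)-equivalent

no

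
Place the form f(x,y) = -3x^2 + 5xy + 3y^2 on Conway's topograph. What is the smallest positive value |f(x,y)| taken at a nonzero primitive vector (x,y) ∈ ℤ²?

river: ρ → (3,7,-1)
river: ρ → (-1,7,3)
river: ρ → (3,5,-3)
river: ρ → (-3,7,1)
river: ρ → (1,7,-3)
river: ρ → (-3,5,3)
closes: descent 0, river 6
min |a| on river = 1

1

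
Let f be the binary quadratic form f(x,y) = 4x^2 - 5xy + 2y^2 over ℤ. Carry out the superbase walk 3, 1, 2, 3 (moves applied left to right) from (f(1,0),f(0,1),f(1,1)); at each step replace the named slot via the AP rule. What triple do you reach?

start (4,2,1) = (f(1,0),f(0,1),f(1,1))
replace slot 3: 2·(4+2) − 1 = 11 → (4,2,11)
replace slot 1: 2·(2+11) − 4 = 22 → (22,2,11)
replace slot 2: 2·(22+11) − 2 = 64 → (22,64,11)
replace slot 3: 2·(22+64) − 11 = 161 → (22,64,161)

22,64,161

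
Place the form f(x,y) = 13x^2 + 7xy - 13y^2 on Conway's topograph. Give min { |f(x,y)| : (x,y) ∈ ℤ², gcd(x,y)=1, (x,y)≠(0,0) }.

river: ρ → (-13,19,7)
river: ρ → (7,23,-7)
river: ρ → (-7,19,13)
river: ρ → (13,7,-13)
closes: descent 0, river 4
min |a| on river = 7

7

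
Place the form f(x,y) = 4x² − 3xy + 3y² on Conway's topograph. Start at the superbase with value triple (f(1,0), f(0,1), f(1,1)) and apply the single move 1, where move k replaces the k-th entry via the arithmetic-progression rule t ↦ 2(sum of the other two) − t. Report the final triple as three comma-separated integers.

start (4,3,4) = (f(1,0),f(0,1),f(1,1))
replace slot 1: 2·(3+4) − 4 = 10 → (10,3,4)

10,3,4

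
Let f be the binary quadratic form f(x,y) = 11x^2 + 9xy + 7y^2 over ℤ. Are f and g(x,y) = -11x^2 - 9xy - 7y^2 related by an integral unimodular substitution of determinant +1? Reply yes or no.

D₁ = -227, D₂ = -227
f: flip: (11,9,7)→(7,-9,11)
f: translate: b→5 (≡-9 mod 14), so (7,-9,11)→(7,5,9)
f: reduced (well bottom): (7,5,9) with a≤c, −a<b≤a
g is negative-definite; reduce −g:
−g: flip: (11,9,7)→(7,-9,11)
−g: translate: b→5 (≡-9 mod 14), so (7,-9,11)→(7,5,9)
−g: reduced (well bottom): (7,5,9) with a≤c, −a<b≤a
flip sign back: reduced form of g is (-7,-5,-9)
reduced forms (7, 5, 9) vs (-7, -5, -9) ⇒ inequivalent

no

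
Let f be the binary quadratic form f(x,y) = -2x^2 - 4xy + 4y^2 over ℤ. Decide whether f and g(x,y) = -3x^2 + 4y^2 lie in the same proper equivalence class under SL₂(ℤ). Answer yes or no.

D₁ = 48, D₂ = 48
river cycle of f (length 2): (4, 4, -2), (-2, 4, 4)
river cycle of g (length 2): (-3, 6, 1), (1, 6, -3)
cycles differ ⇒ inequivalent

no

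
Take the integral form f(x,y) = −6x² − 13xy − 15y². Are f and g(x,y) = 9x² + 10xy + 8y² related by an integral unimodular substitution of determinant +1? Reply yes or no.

D₁ = -191, D₂ = -188
discriminants differ ⇒ not SL₂(ℤ)-equivalent

no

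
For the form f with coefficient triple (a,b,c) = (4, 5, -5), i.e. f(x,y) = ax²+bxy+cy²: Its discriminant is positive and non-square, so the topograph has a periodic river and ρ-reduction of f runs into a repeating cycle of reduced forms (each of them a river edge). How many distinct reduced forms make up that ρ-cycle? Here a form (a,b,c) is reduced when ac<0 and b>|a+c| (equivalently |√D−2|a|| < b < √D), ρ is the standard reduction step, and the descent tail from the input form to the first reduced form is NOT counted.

D = 105, ⌊√D⌋ = 10
river: ρ → (-5,5,4)
river: ρ → (4,3,-6)
river: ρ → (-6,9,1)
river: ρ → (1,9,-6)
river: ρ → (-6,3,4)
river: ρ → (4,5,-5)
ρ-cycle length = 6 (tail of 0 descent steps not counted)

6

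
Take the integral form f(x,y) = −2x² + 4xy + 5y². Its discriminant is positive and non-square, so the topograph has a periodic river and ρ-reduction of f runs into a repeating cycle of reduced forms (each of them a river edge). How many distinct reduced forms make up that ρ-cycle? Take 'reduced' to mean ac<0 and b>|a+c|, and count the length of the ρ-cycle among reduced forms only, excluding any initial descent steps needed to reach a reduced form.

D = 56, ⌊√D⌋ = 7
river: ρ → (5,6,-1)
river: ρ → (-1,6,5)
river: ρ → (5,4,-2)
river: ρ → (-2,4,5)
ρ-cycle length = 4 (tail of 0 descent steps not counted)

4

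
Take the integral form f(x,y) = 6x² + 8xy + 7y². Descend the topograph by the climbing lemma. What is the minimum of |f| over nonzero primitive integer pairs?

translate: b→-4 (≡8 mod 12), so (6,8,7)→(6,-4,5)
flip: (6,-4,5)→(5,4,6)
reduced (well bottom): (5,4,6) with a≤c, −a<b≤a
well minimum = a = 5

5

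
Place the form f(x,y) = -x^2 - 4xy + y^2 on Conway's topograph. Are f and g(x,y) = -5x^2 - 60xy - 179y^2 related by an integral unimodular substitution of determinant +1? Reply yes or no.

D₁ = 20, D₂ = 20
river cycle of f (length 2): (1, 4, -1), (-1, 4, 1)
river cycle of g (length 2): (1, 4, -1), (-1, 4, 1)
cycles coincide ⇒ equivalent

yes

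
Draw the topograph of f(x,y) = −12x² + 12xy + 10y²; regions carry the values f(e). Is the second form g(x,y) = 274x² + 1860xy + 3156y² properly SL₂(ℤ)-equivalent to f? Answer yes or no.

D₁ = 624, D₂ = 624
river cycle of f (length 6): (10, 8, -14), (-14, 20, 4), (4, 20, -14), (-14, 8, 10), (10, 12, -12), (-12, 12, 10)
river cycle of g (length 6): (4, 20, -14), (-14, 8, 10), (10, 12, -12), (-12, 12, 10), (10, 8, -14), (-14, 20, 4)
cycles coincide ⇒ equivalent

yes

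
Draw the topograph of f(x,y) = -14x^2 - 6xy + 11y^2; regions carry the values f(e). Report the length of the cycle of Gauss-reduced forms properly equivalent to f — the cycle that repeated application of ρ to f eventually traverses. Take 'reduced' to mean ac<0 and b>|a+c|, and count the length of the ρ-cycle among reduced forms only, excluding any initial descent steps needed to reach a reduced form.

D = 652, ⌊√D⌋ = 25
descent: ρ → (11,6,-14)  [lands on river]
river: ρ → (-14,22,3)
river: ρ → (3,20,-21)
river: ρ → (-21,22,2)
river: ρ → (2,22,-21)
river: ρ → (-21,20,3)
river: ρ → (3,22,-14)
river: ρ → (-14,6,11)
river: ρ → (11,16,-9)
river: ρ → (-9,20,7)
river: ρ → (7,22,-6)
river: ρ → (-6,14,19)
river: ρ → (19,24,-1)
river: ρ → (-1,24,19)
river: ρ → (19,14,-6)
river: ρ → (-6,22,7)
river: ρ → (7,20,-9)
river: ρ → (-9,16,11)
ρ-cycle length = 18 (tail of 1 descent step not counted)

18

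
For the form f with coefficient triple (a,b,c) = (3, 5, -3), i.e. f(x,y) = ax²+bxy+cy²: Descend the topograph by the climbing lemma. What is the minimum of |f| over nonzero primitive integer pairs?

river: ρ → (-3,7,1)
river: ρ → (1,7,-3)
river: ρ → (-3,5,3)
river: ρ → (3,7,-1)
river: ρ → (-1,7,3)
river: ρ → (3,5,-3)
closes: descent 0, river 6
min |a| on river = 1

1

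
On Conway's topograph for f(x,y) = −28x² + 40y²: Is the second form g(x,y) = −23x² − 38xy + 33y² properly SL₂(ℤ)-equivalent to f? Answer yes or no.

D₁ = 4480, D₂ = 4480
river cycle of f (length 4): (-28, 56, 12), (12, 64, -8), (-8, 64, 12), (12, 56, -28)
river cycle of g (length 16): (33, 38, -23), (-23, 54, 17), (17, 48, -32), (-32, 16, 33), (33, 50, -15), (-15, 40, 48), (48, 56, -7), (-7, 56, 48), (48, 40, -15), (-15, 50, 33), … (6 more)
cycles differ ⇒ inequivalent

no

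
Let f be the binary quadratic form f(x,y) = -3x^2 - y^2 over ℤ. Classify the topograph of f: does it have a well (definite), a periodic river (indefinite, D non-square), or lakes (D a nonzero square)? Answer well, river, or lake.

D = b²−4ac = 0² − 4·(-3)·(-1) = -12
D < 0 ⇒ definite ⇒ every region one sign ⇒ single well

well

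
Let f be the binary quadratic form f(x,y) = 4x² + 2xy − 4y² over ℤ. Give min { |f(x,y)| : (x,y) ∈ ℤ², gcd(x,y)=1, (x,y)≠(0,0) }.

river: ρ → (-4,6,2)
river: ρ → (2,6,-4)
river: ρ → (-4,2,4)
river: ρ → (4,6,-2)
river: ρ → (-2,6,4)
river: ρ → (4,2,-4)
closes: descent 0, river 6
min |a| on river = 2

2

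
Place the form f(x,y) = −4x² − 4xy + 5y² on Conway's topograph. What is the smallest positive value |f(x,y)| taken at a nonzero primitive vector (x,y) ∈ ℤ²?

descent: ρ → (5,4,-4)  [lands on river]
river: ρ → (-4,4,5)
river: ρ → (5,6,-3)
river: ρ → (-3,6,5)
closes: descent 1, river 4
min |a| on river = 3

3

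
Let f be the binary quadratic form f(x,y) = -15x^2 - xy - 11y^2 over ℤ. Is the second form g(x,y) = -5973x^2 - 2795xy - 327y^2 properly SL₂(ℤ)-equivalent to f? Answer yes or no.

D₁ = -659, D₂ = -659
f is negative-definite; reduce −f:
−f: flip: (15,1,11)→(11,-1,15)
−f: reduced (well bottom): (11,-1,15) with a≤c, −a<b≤a
flip sign back: reduced form of f is (-11,1,-15)
g is negative-definite; reduce −g:
−g: flip: (5973,2795,327)→(327,-2795,5973)
−g: translate: b→-179 (≡-2795 mod 654), so (327,-2795,5973)→(327,-179,25)
−g: flip: (327,-179,25)→(25,179,327)
−g: translate: b→-21 (≡179 mod 50), so (25,179,327)→(25,-21,11)
−g: flip: (25,-21,11)→(11,21,25)
−g: translate: b→-1 (≡21 mod 22), so (11,21,25)→(11,-1,15)
−g: reduced (well bottom): (11,-1,15) with a≤c, −a<b≤a
flip sign back: reduced form of g is (-11,1,-15)
reduced forms (-11, 1, -15) vs (-11, 1, -15) ⇒ equivalent

yes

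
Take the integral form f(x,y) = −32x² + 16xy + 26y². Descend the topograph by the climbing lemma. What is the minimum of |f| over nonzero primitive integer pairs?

river: ρ → (26,36,-22)
river: ρ → (-22,52,10)
river: ρ → (10,48,-32)
river: ρ → (-32,16,26)
closes: descent 0, river 4
min |a| on river = 10

10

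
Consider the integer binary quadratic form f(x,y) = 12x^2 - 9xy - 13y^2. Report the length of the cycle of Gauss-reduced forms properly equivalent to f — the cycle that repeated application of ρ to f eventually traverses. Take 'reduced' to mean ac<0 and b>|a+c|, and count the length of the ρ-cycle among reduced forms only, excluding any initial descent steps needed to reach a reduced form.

D = 705, ⌊√D⌋ = 26
descent: ρ → (-13,9,12)  [lands on river]
river: ρ → (12,15,-10)
river: ρ → (-10,25,2)
river: ρ → (2,23,-22)
river: ρ → (-22,21,3)
river: ρ → (3,21,-22)
river: ρ → (-22,23,2)
river: ρ → (2,25,-10)
river: ρ → (-10,15,12)
river: ρ → (12,9,-13)
river: ρ → (-13,17,8)
river: ρ → (8,15,-15)
river: ρ → (-15,15,8)
river: ρ → (8,17,-13)
ρ-cycle length = 14 (tail of 1 descent step not counted)

14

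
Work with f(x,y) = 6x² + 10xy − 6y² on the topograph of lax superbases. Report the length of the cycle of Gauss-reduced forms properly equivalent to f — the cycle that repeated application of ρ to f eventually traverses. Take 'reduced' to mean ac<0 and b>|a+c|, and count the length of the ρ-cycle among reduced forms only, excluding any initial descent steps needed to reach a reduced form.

D = 244, ⌊√D⌋ = 15
river: ρ → (-6,14,2)
river: ρ → (2,14,-6)
river: ρ → (-6,10,6)
river: ρ → (6,14,-2)
river: ρ → (-2,14,6)
river: ρ → (6,10,-6)
ρ-cycle length = 6 (tail of 0 descent steps not counted)

6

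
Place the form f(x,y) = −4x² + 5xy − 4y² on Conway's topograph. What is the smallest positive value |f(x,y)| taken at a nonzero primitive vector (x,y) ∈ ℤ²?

translate: b→3 (≡-5 mod 8), so (4,-5,4)→(4,3,3)
flip: (4,3,3)→(3,-3,4)
translate: b→3 (≡-3 mod 6), so (3,-3,4)→(3,3,4)
reduced (well bottom): (3,3,4) with a≤c, −a<b≤a
well minimum |f| = |-3| = 3 (negative-definite)

3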